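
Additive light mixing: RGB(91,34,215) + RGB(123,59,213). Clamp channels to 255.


Additive: each channel = min(255, C₁+C₂)
R: 91+123 = 214 → 214
G: 34+59 = 93 → 93
B: 215+213 = 428 → 255
= RGB(214, 93, 255)


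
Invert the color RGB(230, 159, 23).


Invert: (255-R, 255-G, 255-B)
R: 255-230 = 25
G: 255-159 = 96
B: 255-23 = 232
= RGB(25, 96, 232)


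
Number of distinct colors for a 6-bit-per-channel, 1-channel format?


Total bits = 6 bits/channel × 1 channels = 6 bits
Distinct colors = 2^6
= 64 colors


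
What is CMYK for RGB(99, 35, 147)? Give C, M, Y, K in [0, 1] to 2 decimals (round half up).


R'=99/255≈0.3882, G'=35/255≈0.1373, B'=147/255≈0.5765
K = 1 - max(R',G',B') = 1 - 147/255 = 108/255 = 0.42352… → 0.42
(1-R'-K)/(1-K) simplifies to (max-R)/max with max = 147:
C = (147-99)/147 = 48/147 = 0.32653… → 0.33
M = (147-35)/147 = 112/147 = 0.76190… → 0.76
Y = (147-147)/147 = 0/147 = 0 → 0.00
= CMYK(0.33, 0.76, 0.00, 0.42)


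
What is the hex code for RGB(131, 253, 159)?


R = 131 → 83 (hex)
G = 253 → FD (hex)
B = 159 → 9F (hex)
Hex = #83FD9F


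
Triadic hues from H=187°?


Triadic: equally spaced at 120° intervals
H1 = 187°
H2 = (187 + 120) mod 360 = 307°
H3 = (187 + 240) mod 360 = 67°
Triadic = 187°, 307°, 67°


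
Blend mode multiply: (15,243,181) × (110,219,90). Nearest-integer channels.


Multiply: C = A×B/255, rounded to nearest integer
R: 15×110/255 = 1650/255 ≈ 6.471 → 6
G: 243×219/255 = 53217/255 ≈ 208.694 → 209
B: 181×90/255 = 16290/255 ≈ 63.882 → 64
= RGB(6, 209, 64)


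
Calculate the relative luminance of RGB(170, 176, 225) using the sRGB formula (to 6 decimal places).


Linearize each channel (sRGB transfer function): c = v/255; c_lin = c/12.92 if c ≤ 0.04045, else ((c+0.055)/1.055)^2.4
  R: 170/255 ≈ 0.666667 > 0.04045 → ((0.666667+0.055)/1.055)^2.4 ≈ 0.401978
  G: 176/255 ≈ 0.690196 > 0.04045 → ((0.690196+0.055)/1.055)^2.4 ≈ 0.434154
  B: 225/255 ≈ 0.882353 > 0.04045 → ((0.882353+0.055)/1.055)^2.4 ≈ 0.752942
R_lin = 0.401978, G_lin = 0.434154, B_lin = 0.752942
L = 0.2126×R + 0.7152×G + 0.0722×B
L = 0.2126×0.401978 + 0.7152×0.434154 + 0.0722×0.752942
L ≈ 0.450330


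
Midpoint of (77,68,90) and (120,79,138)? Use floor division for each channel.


Midpoint: each channel = ⌊(C₁+C₂)/2⌋
R: ⌊(77+120)/2⌋ = 98
G: ⌊(68+79)/2⌋ = 73
B: ⌊(90+138)/2⌋ = 114
= RGB(98, 73, 114)


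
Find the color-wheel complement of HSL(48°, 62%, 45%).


Complement = opposite side of color wheel = hue + 180°
H' = (48 + 180) mod 360 = 228°
S and L unchanged.
= HSL(228°, 62%, 45%)


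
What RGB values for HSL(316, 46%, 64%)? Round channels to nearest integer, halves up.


H=316°, S=0.46, L=0.64
C = (1-|2L-1|)×S = (1-|0.28|)×0.46 = 0.3312
H' = H/60 = 316/60 ≈ 5.2667; X = C×(1-|H' mod 2 - 1|) = 0.24288
m = L - C/2 = 0.64 - 0.1656 = 0.4744
Sector ⌊H'⌋ = 5 → (R',G',B') = (0.3312, 0.0, 0.24288)
RGB = ((R'+m)×255, (G'+m)×255, (B'+m)×255) = (205.428, 120.972, 182.9064)
Round half up → RGB(205, 121, 183)


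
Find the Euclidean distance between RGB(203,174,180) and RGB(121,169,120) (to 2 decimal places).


d = √[(R₁-R₂)² + (G₁-G₂)² + (B₁-B₂)²]
d = √[(203-121)² + (174-169)² + (180-120)²]
d = √[6724 + 25 + 3600]
d = √10349
d ≈ 101.73


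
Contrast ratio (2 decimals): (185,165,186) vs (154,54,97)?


Linearize each sRGB channel c=v/255: c/12.92 if c ≤ 0.04045 else ((c+0.055)/1.055)^2.4
L = 0.2126×R_lin + 0.7152×G_lin + 0.0722×B_lin
Color 1 (185,165,186):
  R=185: 185/255≈0.7255 > 0.04045 → ((0.7255+0.055)/1.055)^2.4 ≈ 0.48515
  G=165: 165/255≈0.6471 > 0.04045 → ((0.6471+0.055)/1.055)^2.4 ≈ 0.37626
  B=186: 186/255≈0.7294 > 0.04045 → ((0.7294+0.055)/1.055)^2.4 ≈ 0.49102
  L1 = 0.2126×0.48515 + 0.7152×0.37626 + 0.0722×0.49102 ≈ 0.40770
Color 2 (154,54,97):
  R=154: 154/255≈0.6039 > 0.04045 → ((0.6039+0.055)/1.055)^2.4 ≈ 0.32314
  G=54: 54/255≈0.2118 > 0.04045 → ((0.2118+0.055)/1.055)^2.4 ≈ 0.03689
  B=97: 97/255≈0.3804 > 0.04045 → ((0.3804+0.055)/1.055)^2.4 ≈ 0.11954
  L2 = 0.2126×0.32314 + 0.7152×0.03689 + 0.0722×0.11954 ≈ 0.10371
Lighter = 0.40770, Darker = 0.10371
Ratio = (L_lighter + 0.05) / (L_darker + 0.05)
Ratio = (0.40770 + 0.05) / (0.10371 + 0.05) = 0.45770 / 0.15371 ≈ 2.9776
Ratio ≈ 2.98:1


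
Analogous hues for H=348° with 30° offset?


Base hue: 348°
Left analog: (348 - 30) mod 360 = 318°
Right analog: (348 + 30) mod 360 = 18°
Analogous hues = 318° and 18°


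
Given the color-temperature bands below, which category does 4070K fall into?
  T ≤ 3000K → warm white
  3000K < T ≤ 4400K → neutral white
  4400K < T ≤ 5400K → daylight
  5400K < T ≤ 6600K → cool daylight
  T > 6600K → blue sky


Temperature: 4070K
3000K < 4070K ≤ 4400K → neutral white
Classification: neutral white


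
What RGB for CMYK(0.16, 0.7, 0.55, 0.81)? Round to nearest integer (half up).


R = 255 × (1-C) × (1-K) = 255 × 0.84 × 0.19 = 40.698 → 41
G = 255 × (1-M) × (1-K) = 255 × 0.30 × 0.19 = 14.535 → 15
B = 255 × (1-Y) × (1-K) = 255 × 0.45 × 0.19 = 21.8025 → 22
= RGB(41, 15, 22)


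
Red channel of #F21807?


Color: #F21807
R = F2 = 242
G = 18 = 24
B = 07 = 7
Red = 242


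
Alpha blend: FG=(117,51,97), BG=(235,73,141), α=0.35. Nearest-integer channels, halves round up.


C = α×F + (1-α)×B, with 1-α = 0.65
R: 0.35×117 + 0.65×235 = 40.95 + 152.75 = 193.70 → 194
G: 0.35×51 + 0.65×73 = 17.85 + 47.45 = 65.30 → 65
B: 0.35×97 + 0.65×141 = 33.95 + 91.65 = 125.60 → 126
= RGB(194, 65, 126)


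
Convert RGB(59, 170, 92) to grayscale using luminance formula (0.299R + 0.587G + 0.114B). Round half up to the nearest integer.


Gray = 0.299×R + 0.587×G + 0.114×B
Gray = 0.299×59 + 0.587×170 + 0.114×92
Gray = 17.641 + 99.790 + 10.488
Gray = 127.919 → round half up → 128
Gray = 128


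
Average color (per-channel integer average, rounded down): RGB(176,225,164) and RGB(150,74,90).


Midpoint: each channel = ⌊(C₁+C₂)/2⌋
R: ⌊(176+150)/2⌋ = 163
G: ⌊(225+74)/2⌋ = 149
B: ⌊(164+90)/2⌋ = 127
= RGB(163, 149, 127)


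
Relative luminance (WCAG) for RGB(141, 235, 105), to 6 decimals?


Linearize each channel (sRGB transfer function): c = v/255; c_lin = c/12.92 if c ≤ 0.04045, else ((c+0.055)/1.055)^2.4
  R: 141/255 ≈ 0.552941 > 0.04045 → ((0.552941+0.055)/1.055)^2.4 ≈ 0.266356
  G: 235/255 ≈ 0.921569 > 0.04045 → ((0.921569+0.055)/1.055)^2.4 ≈ 0.830770
  B: 105/255 ≈ 0.411765 > 0.04045 → ((0.411765+0.055)/1.055)^2.4 ≈ 0.141263
R_lin = 0.266356, G_lin = 0.830770, B_lin = 0.141263
L = 0.2126×R + 0.7152×G + 0.0722×B
L = 0.2126×0.266356 + 0.7152×0.830770 + 0.0722×0.141263
L ≈ 0.660993


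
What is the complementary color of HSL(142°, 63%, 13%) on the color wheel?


Complement = opposite side of color wheel = hue + 180°
H' = (142 + 180) mod 360 = 322°
S and L unchanged.
= HSL(322°, 63%, 13%)


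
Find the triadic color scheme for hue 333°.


Triadic: equally spaced at 120° intervals
H1 = 333°
H2 = (333 + 120) mod 360 = 93°
H3 = (333 + 240) mod 360 = 213°
Triadic = 333°, 93°, 213°


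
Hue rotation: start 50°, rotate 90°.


New hue = (H + rotation) mod 360
New hue = (50 + 90) mod 360
= 140 mod 360
= 140°


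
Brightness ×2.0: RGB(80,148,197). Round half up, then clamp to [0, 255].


Multiply each channel by 2.0, round half up, clamp to [0, 255]
R: 80×2.0 = 160
G: 148×2.0 = 296 → clamp → 255
B: 197×2.0 = 394 → clamp → 255
= RGB(160, 255, 255)


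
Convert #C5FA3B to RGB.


C5 → 197 (R)
FA → 250 (G)
3B → 59 (B)
= RGB(197, 250, 59)


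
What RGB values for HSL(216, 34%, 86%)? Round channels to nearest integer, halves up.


H=216°, S=0.34, L=0.86
C = (1-|2L-1|)×S = (1-|0.72|)×0.34 = 0.0952
H' = H/60 = 216/60 ≈ 3.6000; X = C×(1-|H' mod 2 - 1|) = 0.03808
m = L - C/2 = 0.86 - 0.0476 = 0.8124
Sector ⌊H'⌋ = 3 → (R',G',B') = (0.0, 0.03808, 0.0952)
RGB = ((R'+m)×255, (G'+m)×255, (B'+m)×255) = (207.162, 216.8724, 231.438)
Round half up → RGB(207, 217, 231)


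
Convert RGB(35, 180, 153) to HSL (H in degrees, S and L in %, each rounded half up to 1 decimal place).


Normalize: R'=35/255≈0.1373, G'=180/255≈0.7059, B'=153/255≈0.6000
Max=180/255, Min=35/255, Δ=Max-Min=145/255
L = (Max+Min)/2 = (180+35)/510 = 215/510 = 0.42156… → L = 42.2%
L ≤ 0.5 → S = Δ/(Max+Min) = 145/(180+35) = 145/215 = 0.67441… → S = 67.4%
(the 1/255 factors cancel in S and H, so raw channel differences can be used)
Max is G' → H = 60 × ((B-R)/Δ + 2) = 60 × ((153-35)/145 + 2)
  118/145 + 2 = 0.8137… + 2 = 2.8137…
  H = 60 × 2.8137… = 168.827…° → H = 168.8°
= HSL(168.8°, 67.4%, 42.2%)


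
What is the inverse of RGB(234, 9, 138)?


Invert: (255-R, 255-G, 255-B)
R: 255-234 = 21
G: 255-9 = 246
B: 255-138 = 117
= RGB(21, 246, 117)


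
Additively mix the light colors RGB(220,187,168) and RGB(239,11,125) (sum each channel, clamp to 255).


Additive: each channel = min(255, C₁+C₂)
R: 220+239 = 459 → 255
G: 187+11 = 198 → 198
B: 168+125 = 293 → 255
= RGB(255, 198, 255)


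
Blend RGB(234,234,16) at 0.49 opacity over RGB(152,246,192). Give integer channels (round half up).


C = α×F + (1-α)×B, with 1-α = 0.51
R: 0.49×234 + 0.51×152 = 114.66 + 77.52 = 192.18 → 192
G: 0.49×234 + 0.51×246 = 114.66 + 125.46 = 240.12 → 240
B: 0.49×16 + 0.51×192 = 7.84 + 97.92 = 105.76 → 106
= RGB(192, 240, 106)


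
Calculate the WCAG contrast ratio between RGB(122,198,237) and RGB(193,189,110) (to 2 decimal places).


Linearize each sRGB channel c=v/255: c/12.92 if c ≤ 0.04045 else ((c+0.055)/1.055)^2.4
L = 0.2126×R_lin + 0.7152×G_lin + 0.0722×B_lin
Color 1 (122,198,237):
  R=122: 122/255≈0.4784 > 0.04045 → ((0.4784+0.055)/1.055)^2.4 ≈ 0.19462
  G=198: 198/255≈0.7765 > 0.04045 → ((0.7765+0.055)/1.055)^2.4 ≈ 0.56471
  B=237: 237/255≈0.9294 > 0.04045 → ((0.9294+0.055)/1.055)^2.4 ≈ 0.84687
  L1 = 0.2126×0.19462 + 0.7152×0.56471 + 0.0722×0.84687 ≈ 0.50640
Color 2 (193,189,110):
  R=193: 193/255≈0.7569 > 0.04045 → ((0.7569+0.055)/1.055)^2.4 ≈ 0.53328
  G=189: 189/255≈0.7412 > 0.04045 → ((0.7412+0.055)/1.055)^2.4 ≈ 0.50888
  B=110: 110/255≈0.4314 > 0.04045 → ((0.4314+0.055)/1.055)^2.4 ≈ 0.15593
  L2 = 0.2126×0.53328 + 0.7152×0.50888 + 0.0722×0.15593 ≈ 0.48858
Lighter = 0.50640, Darker = 0.48858
Ratio = (L_lighter + 0.05) / (L_darker + 0.05)
Ratio = (0.50640 + 0.05) / (0.48858 + 0.05) = 0.55640 / 0.53858 ≈ 1.0331
Ratio ≈ 1.03:1


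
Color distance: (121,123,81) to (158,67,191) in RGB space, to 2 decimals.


d = √[(R₁-R₂)² + (G₁-G₂)² + (B₁-B₂)²]
d = √[(121-158)² + (123-67)² + (81-191)²]
d = √[1369 + 3136 + 12100]
d = √16605
d ≈ 128.86


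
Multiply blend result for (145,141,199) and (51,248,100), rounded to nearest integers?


Multiply: C = A×B/255, rounded to nearest integer
R: 145×51/255 = 7395/255 ≈ 29.000 → 29
G: 141×248/255 = 34968/255 ≈ 137.129 → 137
B: 199×100/255 = 19900/255 ≈ 78.039 → 78
= RGB(29, 137, 78)


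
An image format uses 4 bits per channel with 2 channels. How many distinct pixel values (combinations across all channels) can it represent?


Total bits = 4 bits/channel × 2 channels = 8 bits
Distinct pixel values = 2^8
= 256 pixel values


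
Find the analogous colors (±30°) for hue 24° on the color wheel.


Base hue: 24°
Left analog: (24 - 30) mod 360 = 354°
Right analog: (24 + 30) mod 360 = 54°
Analogous hues = 354° and 54°


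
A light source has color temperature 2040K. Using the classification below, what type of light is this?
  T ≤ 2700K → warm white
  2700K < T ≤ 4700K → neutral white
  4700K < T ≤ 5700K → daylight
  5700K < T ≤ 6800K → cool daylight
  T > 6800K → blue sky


Temperature: 2040K
2040K ≤ 2700K → warm white
Classification: warm white


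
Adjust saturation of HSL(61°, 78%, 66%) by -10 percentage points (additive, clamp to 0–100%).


Original S = 78%
Adjustment = -10 percentage points
New S = 78 + (-10) = 68
Clamp to [0, 100] → 68
= HSL(61°, 68%, 66%)


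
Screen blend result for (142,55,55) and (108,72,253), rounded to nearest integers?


Screen: C = 255 - (255-A)×(255-B)/255, rounded to nearest integer
R: 255 - (255-142)×(255-108)/255 = 255 - 16611/255 ≈ 255 - 65.141 = 189.859 → 190
G: 255 - (255-55)×(255-72)/255 = 255 - 36600/255 ≈ 255 - 143.529 = 111.471 → 111
B: 255 - (255-55)×(255-253)/255 = 255 - 400/255 ≈ 255 - 1.569 = 253.431 → 253
= RGB(190, 111, 253)


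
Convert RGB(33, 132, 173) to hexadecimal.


R = 33 → 21 (hex)
G = 132 → 84 (hex)
B = 173 → AD (hex)
Hex = #2184AD


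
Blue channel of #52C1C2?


Color: #52C1C2
R = 52 = 82
G = C1 = 193
B = C2 = 194
Blue = 194


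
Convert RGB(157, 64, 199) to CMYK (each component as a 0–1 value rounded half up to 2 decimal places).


R'=157/255≈0.6157, G'=64/255≈0.2510, B'=199/255≈0.7804
K = 1 - max(R',G',B') = 1 - 199/255 = 56/255 = 0.21960… → 0.22
(1-R'-K)/(1-K) simplifies to (max-R)/max with max = 199:
C = (199-157)/199 = 42/199 = 0.21105… → 0.21
M = (199-64)/199 = 135/199 = 0.67839… → 0.68
Y = (199-199)/199 = 0/199 = 0 → 0.00
= CMYK(0.21, 0.68, 0.00, 0.22)


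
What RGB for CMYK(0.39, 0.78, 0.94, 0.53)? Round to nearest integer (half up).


R = 255 × (1-C) × (1-K) = 255 × 0.61 × 0.47 = 73.1085 → 73
G = 255 × (1-M) × (1-K) = 255 × 0.22 × 0.47 = 26.367 → 26
B = 255 × (1-Y) × (1-K) = 255 × 0.06 × 0.47 = 7.191 → 7
= RGB(73, 26, 7)


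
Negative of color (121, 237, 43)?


Invert: (255-R, 255-G, 255-B)
R: 255-121 = 134
G: 255-237 = 18
B: 255-43 = 212
= RGB(134, 18, 212)


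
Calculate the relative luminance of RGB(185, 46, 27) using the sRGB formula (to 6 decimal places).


Linearize each channel (sRGB transfer function): c = v/255; c_lin = c/12.92 if c ≤ 0.04045, else ((c+0.055)/1.055)^2.4
  R: 185/255 ≈ 0.725490 > 0.04045 → ((0.725490+0.055)/1.055)^2.4 ≈ 0.485150
  G: 46/255 ≈ 0.180392 > 0.04045 → ((0.180392+0.055)/1.055)^2.4 ≈ 0.027321
  B: 27/255 ≈ 0.105882 > 0.04045 → ((0.105882+0.055)/1.055)^2.4 ≈ 0.010960
R_lin = 0.485150, G_lin = 0.027321, B_lin = 0.010960
L = 0.2126×R + 0.7152×G + 0.0722×B
L = 0.2126×0.485150 + 0.7152×0.027321 + 0.0722×0.010960
L ≈ 0.123474


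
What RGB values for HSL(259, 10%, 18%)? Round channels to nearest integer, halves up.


H=259°, S=0.10, L=0.18
C = (1-|2L-1|)×S = (1-|-0.64|)×0.10 = 0.036
H' = H/60 = 259/60 ≈ 4.3167; X = C×(1-|H' mod 2 - 1|) = 0.0114
m = L - C/2 = 0.18 - 0.018 = 0.162
Sector ⌊H'⌋ = 4 → (R',G',B') = (0.0114, 0.0, 0.036)
RGB = ((R'+m)×255, (G'+m)×255, (B'+m)×255) = (44.217, 41.31, 50.49)
Round half up → RGB(44, 41, 50)


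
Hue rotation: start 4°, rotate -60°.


New hue = (H + rotation) mod 360
New hue = (4 -60) mod 360
= -56 mod 360
= 304°


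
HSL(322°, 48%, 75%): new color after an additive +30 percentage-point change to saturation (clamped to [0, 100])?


Original S = 48%
Adjustment = +30 percentage points
New S = 48 + (30) = 78
Clamp to [0, 100] → 78
= HSL(322°, 78%, 75%)


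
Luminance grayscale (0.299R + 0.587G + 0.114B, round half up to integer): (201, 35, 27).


Gray = 0.299×R + 0.587×G + 0.114×B
Gray = 0.299×201 + 0.587×35 + 0.114×27
Gray = 60.099 + 20.545 + 3.078
Gray = 83.722 → round half up → 84
Gray = 84


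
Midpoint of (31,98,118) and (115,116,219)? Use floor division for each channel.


Midpoint: each channel = ⌊(C₁+C₂)/2⌋
R: ⌊(31+115)/2⌋ = 73
G: ⌊(98+116)/2⌋ = 107
B: ⌊(118+219)/2⌋ = 168
= RGB(73, 107, 168)


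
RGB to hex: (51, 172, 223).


R = 51 → 33 (hex)
G = 172 → AC (hex)
B = 223 → DF (hex)
Hex = #33ACDF


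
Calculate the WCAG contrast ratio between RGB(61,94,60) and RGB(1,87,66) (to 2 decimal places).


Linearize each sRGB channel c=v/255: c/12.92 if c ≤ 0.04045 else ((c+0.055)/1.055)^2.4
L = 0.2126×R_lin + 0.7152×G_lin + 0.0722×B_lin
Color 1 (61,94,60):
  R=61: 61/255≈0.2392 > 0.04045 → ((0.2392+0.055)/1.055)^2.4 ≈ 0.04667
  G=94: 94/255≈0.3686 > 0.04045 → ((0.3686+0.055)/1.055)^2.4 ≈ 0.11193
  B=60: 60/255≈0.2353 > 0.04045 → ((0.2353+0.055)/1.055)^2.4 ≈ 0.04519
  L1 = 0.2126×0.04667 + 0.7152×0.11193 + 0.0722×0.04519 ≈ 0.09324
Color 2 (1,87,66):
  R=1: 1/255≈0.0039 ≤ 0.04045 → 0.0039/12.92 ≈ 0.00030
  G=87: 87/255≈0.3412 > 0.04045 → ((0.3412+0.055)/1.055)^2.4 ≈ 0.09531
  B=66: 66/255≈0.2588 > 0.04045 → ((0.2588+0.055)/1.055)^2.4 ≈ 0.05448
  L2 = 0.2126×0.00030 + 0.7152×0.09531 + 0.0722×0.05448 ≈ 0.07216
Lighter = 0.09324, Darker = 0.07216
Ratio = (L_lighter + 0.05) / (L_darker + 0.05)
Ratio = (0.09324 + 0.05) / (0.07216 + 0.05) = 0.14324 / 0.12216 ≈ 1.1725
Ratio ≈ 1.17:1


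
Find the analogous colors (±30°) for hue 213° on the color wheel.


Base hue: 213°
Left analog: (213 - 30) mod 360 = 183°
Right analog: (213 + 30) mod 360 = 243°
Analogous hues = 183° and 243°


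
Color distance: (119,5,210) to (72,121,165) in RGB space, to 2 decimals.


d = √[(R₁-R₂)² + (G₁-G₂)² + (B₁-B₂)²]
d = √[(119-72)² + (5-121)² + (210-165)²]
d = √[2209 + 13456 + 2025]
d = √17690
d ≈ 133.00


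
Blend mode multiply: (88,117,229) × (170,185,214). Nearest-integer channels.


Multiply: C = A×B/255, rounded to nearest integer
R: 88×170/255 = 14960/255 ≈ 58.667 → 59
G: 117×185/255 = 21645/255 ≈ 84.882 → 85
B: 229×214/255 = 49006/255 ≈ 192.180 → 192
= RGB(59, 85, 192)


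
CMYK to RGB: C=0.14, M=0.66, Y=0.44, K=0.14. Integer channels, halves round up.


R = 255 × (1-C) × (1-K) = 255 × 0.86 × 0.86 = 188.598 → 189
G = 255 × (1-M) × (1-K) = 255 × 0.34 × 0.86 = 74.562 → 75
B = 255 × (1-Y) × (1-K) = 255 × 0.56 × 0.86 = 122.808 → 123
= RGB(189, 75, 123)


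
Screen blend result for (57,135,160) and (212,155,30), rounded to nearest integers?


Screen: C = 255 - (255-A)×(255-B)/255, rounded to nearest integer
R: 255 - (255-57)×(255-212)/255 = 255 - 8514/255 ≈ 255 - 33.388 = 221.612 → 222
G: 255 - (255-135)×(255-155)/255 = 255 - 12000/255 ≈ 255 - 47.059 = 207.941 → 208
B: 255 - (255-160)×(255-30)/255 = 255 - 21375/255 ≈ 255 - 83.824 = 171.176 → 171
= RGB(222, 208, 171)


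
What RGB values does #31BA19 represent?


31 → 49 (R)
BA → 186 (G)
19 → 25 (B)
= RGB(49, 186, 25)


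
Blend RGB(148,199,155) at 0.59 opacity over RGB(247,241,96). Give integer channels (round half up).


C = α×F + (1-α)×B, with 1-α = 0.41
R: 0.59×148 + 0.41×247 = 87.32 + 101.27 = 188.59 → 189
G: 0.59×199 + 0.41×241 = 117.41 + 98.81 = 216.22 → 216
B: 0.59×155 + 0.41×96 = 91.45 + 39.36 = 130.81 → 131
= RGB(189, 216, 131)


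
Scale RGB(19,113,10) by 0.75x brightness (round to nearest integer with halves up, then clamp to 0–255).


Multiply each channel by 0.75, round half up, clamp to [0, 255]
R: 19×0.75 = 14.25 → round → 14
G: 113×0.75 = 84.75 → round → 85
B: 10×0.75 = 7.5 → round → 8
= RGB(14, 85, 8)


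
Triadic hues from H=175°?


Triadic: equally spaced at 120° intervals
H1 = 175°
H2 = (175 + 120) mod 360 = 295°
H3 = (175 + 240) mod 360 = 55°
Triadic = 175°, 295°, 55°


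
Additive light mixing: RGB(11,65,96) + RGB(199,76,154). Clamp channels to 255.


Additive: each channel = min(255, C₁+C₂)
R: 11+199 = 210 → 210
G: 65+76 = 141 → 141
B: 96+154 = 250 → 250
= RGB(210, 141, 250)


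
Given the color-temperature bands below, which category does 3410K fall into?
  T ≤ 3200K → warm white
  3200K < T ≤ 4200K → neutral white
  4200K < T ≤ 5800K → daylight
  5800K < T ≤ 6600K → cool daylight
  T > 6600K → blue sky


Temperature: 3410K
3200K < 3410K ≤ 4200K → neutral white
Classification: neutral white


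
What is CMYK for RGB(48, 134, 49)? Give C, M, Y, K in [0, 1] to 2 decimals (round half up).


R'=48/255≈0.1882, G'=134/255≈0.5255, B'=49/255≈0.1922
K = 1 - max(R',G',B') = 1 - 134/255 = 121/255 = 0.47450… → 0.47
(1-R'-K)/(1-K) simplifies to (max-R)/max with max = 134:
C = (134-48)/134 = 86/134 = 0.64179… → 0.64
M = (134-134)/134 = 0/134 = 0 → 0.00
Y = (134-49)/134 = 85/134 = 0.63432… → 0.63
= CMYK(0.64, 0.00, 0.63, 0.47)


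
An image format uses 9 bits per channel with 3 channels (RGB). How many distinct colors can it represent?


Total bits = 9 bits/channel × 3 channels = 27 bits
Distinct colors = 2^27
= 134,217,728 colors


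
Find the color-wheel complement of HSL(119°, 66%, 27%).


Complement = opposite side of color wheel = hue + 180°
H' = (119 + 180) mod 360 = 299°
S and L unchanged.
= HSL(299°, 66%, 27%)


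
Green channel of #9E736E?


Color: #9E736E
R = 9E = 158
G = 73 = 115
B = 6E = 110
Green = 115


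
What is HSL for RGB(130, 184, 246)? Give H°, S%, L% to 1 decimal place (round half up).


Normalize: R'=130/255≈0.5098, G'=184/255≈0.7216, B'=246/255≈0.9647
Max=246/255, Min=130/255, Δ=Max-Min=116/255
L = (Max+Min)/2 = (246+130)/510 = 376/510 = 0.73725… → L = 73.7%
L > 0.5 → S = Δ/(2-Max-Min) = 116/(510-246-130) = 116/134 = 0.86567… → S = 86.6%
(the 1/255 factors cancel in S and H, so raw channel differences can be used)
Max is B' → H = 60 × ((R-G)/Δ + 4) = 60 × ((130-184)/116 + 4)
  -54/116 + 4 = -0.4655… + 4 = 3.5344…
  H = 60 × 3.5344… = 212.068…° → H = 212.1°
= HSL(212.1°, 86.6%, 73.7%)


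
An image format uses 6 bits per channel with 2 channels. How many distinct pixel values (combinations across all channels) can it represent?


Total bits = 6 bits/channel × 2 channels = 12 bits
Distinct pixel values = 2^12
= 4,096 pixel values


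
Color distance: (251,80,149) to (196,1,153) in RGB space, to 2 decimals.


d = √[(R₁-R₂)² + (G₁-G₂)² + (B₁-B₂)²]
d = √[(251-196)² + (80-1)² + (149-153)²]
d = √[3025 + 6241 + 16]
d = √9282
d ≈ 96.34


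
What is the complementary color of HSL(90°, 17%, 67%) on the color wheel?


Complement = opposite side of color wheel = hue + 180°
H' = (90 + 180) mod 360 = 270°
S and L unchanged.
= HSL(270°, 17%, 67%)


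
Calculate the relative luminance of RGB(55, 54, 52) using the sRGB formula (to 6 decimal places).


Linearize each channel (sRGB transfer function): c = v/255; c_lin = c/12.92 if c ≤ 0.04045, else ((c+0.055)/1.055)^2.4
  R: 55/255 ≈ 0.215686 > 0.04045 → ((0.215686+0.055)/1.055)^2.4 ≈ 0.038204
  G: 54/255 ≈ 0.211765 > 0.04045 → ((0.211765+0.055)/1.055)^2.4 ≈ 0.036889
  B: 52/255 ≈ 0.203922 > 0.04045 → ((0.203922+0.055)/1.055)^2.4 ≈ 0.034340
R_lin = 0.038204, G_lin = 0.036889, B_lin = 0.034340
L = 0.2126×R + 0.7152×G + 0.0722×B
L = 0.2126×0.038204 + 0.7152×0.036889 + 0.0722×0.034340
L ≈ 0.036985


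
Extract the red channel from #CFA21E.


Color: #CFA21E
R = CF = 207
G = A2 = 162
B = 1E = 30
Red = 207


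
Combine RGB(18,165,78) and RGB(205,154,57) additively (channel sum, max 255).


Additive: each channel = min(255, C₁+C₂)
R: 18+205 = 223 → 223
G: 165+154 = 319 → 255
B: 78+57 = 135 → 135
= RGB(223, 255, 135)


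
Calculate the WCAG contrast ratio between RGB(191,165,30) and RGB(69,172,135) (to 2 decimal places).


Linearize each sRGB channel c=v/255: c/12.92 if c ≤ 0.04045 else ((c+0.055)/1.055)^2.4
L = 0.2126×R_lin + 0.7152×G_lin + 0.0722×B_lin
Color 1 (191,165,30):
  R=191: 191/255≈0.7490 > 0.04045 → ((0.7490+0.055)/1.055)^2.4 ≈ 0.52100
  G=165: 165/255≈0.6471 > 0.04045 → ((0.6471+0.055)/1.055)^2.4 ≈ 0.37626
  B=30: 30/255≈0.1176 > 0.04045 → ((0.1176+0.055)/1.055)^2.4 ≈ 0.01298
  L1 = 0.2126×0.52100 + 0.7152×0.37626 + 0.0722×0.01298 ≈ 0.38080
Color 2 (69,172,135):
  R=69: 69/255≈0.2706 > 0.04045 → ((0.2706+0.055)/1.055)^2.4 ≈ 0.05951
  G=172: 172/255≈0.6745 > 0.04045 → ((0.6745+0.055)/1.055)^2.4 ≈ 0.41254
  B=135: 135/255≈0.5294 > 0.04045 → ((0.5294+0.055)/1.055)^2.4 ≈ 0.24228
  L2 = 0.2126×0.05951 + 0.7152×0.41254 + 0.0722×0.24228 ≈ 0.32520
Lighter = 0.38080, Darker = 0.32520
Ratio = (L_lighter + 0.05) / (L_darker + 0.05)
Ratio = (0.38080 + 0.05) / (0.32520 + 0.05) = 0.43080 / 0.37520 ≈ 1.1482
Ratio ≈ 1.15:1


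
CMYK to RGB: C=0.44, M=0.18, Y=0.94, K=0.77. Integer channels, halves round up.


R = 255 × (1-C) × (1-K) = 255 × 0.56 × 0.23 = 32.844 → 33
G = 255 × (1-M) × (1-K) = 255 × 0.82 × 0.23 = 48.093 → 48
B = 255 × (1-Y) × (1-K) = 255 × 0.06 × 0.23 = 3.519 → 4
= RGB(33, 48, 4)


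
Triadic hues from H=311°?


Triadic: equally spaced at 120° intervals
H1 = 311°
H2 = (311 + 120) mod 360 = 71°
H3 = (311 + 240) mod 360 = 191°
Triadic = 311°, 71°, 191°


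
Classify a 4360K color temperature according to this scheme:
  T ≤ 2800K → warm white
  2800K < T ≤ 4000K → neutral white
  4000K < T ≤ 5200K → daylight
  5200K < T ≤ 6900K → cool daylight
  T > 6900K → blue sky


Temperature: 4360K
4000K < 4360K ≤ 5200K → daylight
Classification: daylight


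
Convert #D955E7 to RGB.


D9 → 217 (R)
55 → 85 (G)
E7 → 231 (B)
= RGB(217, 85, 231)


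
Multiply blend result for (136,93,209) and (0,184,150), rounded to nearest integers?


Multiply: C = A×B/255, rounded to nearest integer
R: 136×0/255 = 0/255 ≈ 0.000 → 0
G: 93×184/255 = 17112/255 ≈ 67.106 → 67
B: 209×150/255 = 31350/255 ≈ 122.941 → 123
= RGB(0, 67, 123)


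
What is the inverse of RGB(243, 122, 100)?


Invert: (255-R, 255-G, 255-B)
R: 255-243 = 12
G: 255-122 = 133
B: 255-100 = 155
= RGB(12, 133, 155)


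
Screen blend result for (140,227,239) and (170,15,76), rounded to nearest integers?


Screen: C = 255 - (255-A)×(255-B)/255, rounded to nearest integer
R: 255 - (255-140)×(255-170)/255 = 255 - 9775/255 ≈ 255 - 38.333 = 216.667 → 217
G: 255 - (255-227)×(255-15)/255 = 255 - 6720/255 ≈ 255 - 26.353 = 228.647 → 229
B: 255 - (255-239)×(255-76)/255 = 255 - 2864/255 ≈ 255 - 11.231 = 243.769 → 244
= RGB(217, 229, 244)


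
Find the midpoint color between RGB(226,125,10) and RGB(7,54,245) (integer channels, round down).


Midpoint: each channel = ⌊(C₁+C₂)/2⌋
R: ⌊(226+7)/2⌋ = 116
G: ⌊(125+54)/2⌋ = 89
B: ⌊(10+245)/2⌋ = 127
= RGB(116, 89, 127)


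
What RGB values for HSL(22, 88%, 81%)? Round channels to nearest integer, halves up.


H=22°, S=0.88, L=0.81
C = (1-|2L-1|)×S = (1-|0.62|)×0.88 = 0.3344
H' = H/60 = 22/60 ≈ 0.3667; X = C×(1-|H' mod 2 - 1|) ≈ 0.1226
m = L - C/2 = 0.81 - 0.1672 = 0.6428
Sector ⌊H'⌋ = 0 → (R',G',B') = (0.3344, ≈0.1226, 0.0)
RGB = ((R'+m)×255, (G'+m)×255, (B'+m)×255) = (249.186, 195.1804, 163.914)
Round half up → RGB(249, 195, 164)


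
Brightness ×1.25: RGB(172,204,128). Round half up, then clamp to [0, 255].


Multiply each channel by 1.25, round half up, clamp to [0, 255]
R: 172×1.25 = 215
G: 204×1.25 = 255
B: 128×1.25 = 160
= RGB(215, 255, 160)


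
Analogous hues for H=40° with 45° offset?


Base hue: 40°
Left analog: (40 - 45) mod 360 = 355°
Right analog: (40 + 45) mod 360 = 85°
Analogous hues = 355° and 85°


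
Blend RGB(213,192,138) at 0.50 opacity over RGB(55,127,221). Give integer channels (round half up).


C = α×F + (1-α)×B, with 1-α = 0.50
R: 0.50×213 + 0.50×55 = 106.50 + 27.50 = 134.00 → 134
G: 0.50×192 + 0.50×127 = 96.00 + 63.50 = 159.50 → 160
B: 0.50×138 + 0.50×221 = 69.00 + 110.50 = 179.50 → 180
= RGB(134, 160, 180)


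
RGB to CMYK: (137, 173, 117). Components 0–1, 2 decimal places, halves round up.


R'=137/255≈0.5373, G'=173/255≈0.6784, B'=117/255≈0.4588
K = 1 - max(R',G',B') = 1 - 173/255 = 82/255 = 0.32156… → 0.32
(1-R'-K)/(1-K) simplifies to (max-R)/max with max = 173:
C = (173-137)/173 = 36/173 = 0.20809… → 0.21
M = (173-173)/173 = 0/173 = 0 → 0.00
Y = (173-117)/173 = 56/173 = 0.32369… → 0.32
= CMYK(0.21, 0.00, 0.32, 0.32)


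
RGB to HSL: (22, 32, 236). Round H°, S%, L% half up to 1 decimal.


Normalize: R'=22/255≈0.0863, G'=32/255≈0.1255, B'=236/255≈0.9255
Max=236/255, Min=22/255, Δ=Max-Min=214/255
L = (Max+Min)/2 = (236+22)/510 = 258/510 = 0.50588… → L = 50.6%
L > 0.5 → S = Δ/(2-Max-Min) = 214/(510-236-22) = 214/252 = 0.84920… → S = 84.9%
(the 1/255 factors cancel in S and H, so raw channel differences can be used)
Max is B' → H = 60 × ((R-G)/Δ + 4) = 60 × ((22-32)/214 + 4)
  -10/214 + 4 = -0.0467… + 4 = 3.9532…
  H = 60 × 3.9532… = 237.196…° → H = 237.2°
= HSL(237.2°, 84.9%, 50.6%)


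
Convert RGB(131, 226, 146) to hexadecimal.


R = 131 → 83 (hex)
G = 226 → E2 (hex)
B = 146 → 92 (hex)
Hex = #83E292


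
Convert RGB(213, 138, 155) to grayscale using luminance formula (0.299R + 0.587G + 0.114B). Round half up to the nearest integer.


Gray = 0.299×R + 0.587×G + 0.114×B
Gray = 0.299×213 + 0.587×138 + 0.114×155
Gray = 63.687 + 81.006 + 17.670
Gray = 162.363 → round half up → 162
Gray = 162


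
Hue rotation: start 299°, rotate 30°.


New hue = (H + rotation) mod 360
New hue = (299 + 30) mod 360
= 329 mod 360
= 329°


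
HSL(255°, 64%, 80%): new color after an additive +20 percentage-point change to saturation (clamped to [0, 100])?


Original S = 64%
Adjustment = +20 percentage points
New S = 64 + (20) = 84
Clamp to [0, 100] → 84
= HSL(255°, 84%, 80%)


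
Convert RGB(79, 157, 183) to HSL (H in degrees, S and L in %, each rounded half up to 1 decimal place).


Normalize: R'=79/255≈0.3098, G'=157/255≈0.6157, B'=183/255≈0.7176
Max=183/255, Min=79/255, Δ=Max-Min=104/255
L = (Max+Min)/2 = (183+79)/510 = 262/510 = 0.51372… → L = 51.4%
L > 0.5 → S = Δ/(2-Max-Min) = 104/(510-183-79) = 104/248 = 0.41935… → S = 41.9%
(the 1/255 factors cancel in S and H, so raw channel differences can be used)
Max is B' → H = 60 × ((R-G)/Δ + 4) = 60 × ((79-157)/104 + 4)
  -78/104 + 4 = -0.75 + 4 = 3.25
  H = 60 × 3.25 = 195° → H = 195.0°
= HSL(195.0°, 41.9%, 51.4%)


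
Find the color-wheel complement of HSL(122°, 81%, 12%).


Complement = opposite side of color wheel = hue + 180°
H' = (122 + 180) mod 360 = 302°
S and L unchanged.
= HSL(302°, 81%, 12%)


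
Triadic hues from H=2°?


Triadic: equally spaced at 120° intervals
H1 = 2°
H2 = (2 + 120) mod 360 = 122°
H3 = (2 + 240) mod 360 = 242°
Triadic = 2°, 122°, 242°


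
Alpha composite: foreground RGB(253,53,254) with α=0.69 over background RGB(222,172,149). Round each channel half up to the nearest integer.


C = α×F + (1-α)×B, with 1-α = 0.31
R: 0.69×253 + 0.31×222 = 174.57 + 68.82 = 243.39 → 243
G: 0.69×53 + 0.31×172 = 36.57 + 53.32 = 89.89 → 90
B: 0.69×254 + 0.31×149 = 175.26 + 46.19 = 221.45 → 221
= RGB(243, 90, 221)


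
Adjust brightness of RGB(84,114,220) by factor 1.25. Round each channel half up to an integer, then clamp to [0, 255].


Multiply each channel by 1.25, round half up, clamp to [0, 255]
R: 84×1.25 = 105
G: 114×1.25 = 142.5 → round → 143
B: 220×1.25 = 275 → clamp → 255
= RGB(105, 143, 255)


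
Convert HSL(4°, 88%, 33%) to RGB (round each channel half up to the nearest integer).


H=4°, S=0.88, L=0.33
C = (1-|2L-1|)×S = (1-|-0.34|)×0.88 = 0.5808
H' = H/60 = 4/60 ≈ 0.0667; X = C×(1-|H' mod 2 - 1|) = 0.03872
m = L - C/2 = 0.33 - 0.2904 = 0.0396
Sector ⌊H'⌋ = 0 → (R',G',B') = (0.5808, 0.03872, 0.0)
RGB = ((R'+m)×255, (G'+m)×255, (B'+m)×255) = (158.202, 19.9716, 10.098)
Round half up → RGB(158, 20, 10)


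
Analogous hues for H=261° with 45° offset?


Base hue: 261°
Left analog: (261 - 45) mod 360 = 216°
Right analog: (261 + 45) mod 360 = 306°
Analogous hues = 216° and 306°


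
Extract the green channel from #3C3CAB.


Color: #3C3CAB
R = 3C = 60
G = 3C = 60
B = AB = 171
Green = 60


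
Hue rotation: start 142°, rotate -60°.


New hue = (H + rotation) mod 360
New hue = (142 -60) mod 360
= 82 mod 360
= 82°


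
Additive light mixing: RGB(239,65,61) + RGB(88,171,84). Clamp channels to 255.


Additive: each channel = min(255, C₁+C₂)
R: 239+88 = 327 → 255
G: 65+171 = 236 → 236
B: 61+84 = 145 → 145
= RGB(255, 236, 145)


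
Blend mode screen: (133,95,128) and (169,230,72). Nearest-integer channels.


Screen: C = 255 - (255-A)×(255-B)/255, rounded to nearest integer
R: 255 - (255-133)×(255-169)/255 = 255 - 10492/255 ≈ 255 - 41.145 = 213.855 → 214
G: 255 - (255-95)×(255-230)/255 = 255 - 4000/255 ≈ 255 - 15.686 = 239.314 → 239
B: 255 - (255-128)×(255-72)/255 = 255 - 23241/255 ≈ 255 - 91.141 = 163.859 → 164
= RGB(214, 239, 164)


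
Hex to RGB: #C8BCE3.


C8 → 200 (R)
BC → 188 (G)
E3 → 227 (B)
= RGB(200, 188, 227)


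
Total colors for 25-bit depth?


Colors = 2^bits = 2^25
= 33,554,432 colors


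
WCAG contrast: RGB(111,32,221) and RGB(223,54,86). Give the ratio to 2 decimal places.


Linearize each sRGB channel c=v/255: c/12.92 if c ≤ 0.04045 else ((c+0.055)/1.055)^2.4
L = 0.2126×R_lin + 0.7152×G_lin + 0.0722×B_lin
Color 1 (111,32,221):
  R=111: 111/255≈0.4353 > 0.04045 → ((0.4353+0.055)/1.055)^2.4 ≈ 0.15896
  G=32: 32/255≈0.1255 > 0.04045 → ((0.1255+0.055)/1.055)^2.4 ≈ 0.01444
  B=221: 221/255≈0.8667 > 0.04045 → ((0.8667+0.055)/1.055)^2.4 ≈ 0.72306
  L1 = 0.2126×0.15896 + 0.7152×0.01444 + 0.0722×0.72306 ≈ 0.09633
Color 2 (223,54,86):
  R=223: 223/255≈0.8745 > 0.04045 → ((0.8745+0.055)/1.055)^2.4 ≈ 0.73791
  G=54: 54/255≈0.2118 > 0.04045 → ((0.2118+0.055)/1.055)^2.4 ≈ 0.03689
  B=86: 86/255≈0.3373 > 0.04045 → ((0.3373+0.055)/1.055)^2.4 ≈ 0.09306
  L2 = 0.2126×0.73791 + 0.7152×0.03689 + 0.0722×0.09306 ≈ 0.18998
Lighter = 0.18998, Darker = 0.09633
Ratio = (L_lighter + 0.05) / (L_darker + 0.05)
Ratio = (0.18998 + 0.05) / (0.09633 + 0.05) = 0.23998 / 0.14633 ≈ 1.6400
Ratio ≈ 1.64:1


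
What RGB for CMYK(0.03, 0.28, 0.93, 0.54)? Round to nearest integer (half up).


R = 255 × (1-C) × (1-K) = 255 × 0.97 × 0.46 = 113.781 → 114
G = 255 × (1-M) × (1-K) = 255 × 0.72 × 0.46 = 84.456 → 84
B = 255 × (1-Y) × (1-K) = 255 × 0.07 × 0.46 = 8.211 → 8
= RGB(114, 84, 8)


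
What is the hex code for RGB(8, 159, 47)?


R = 8 → 08 (hex)
G = 159 → 9F (hex)
B = 47 → 2F (hex)
Hex = #089F2F


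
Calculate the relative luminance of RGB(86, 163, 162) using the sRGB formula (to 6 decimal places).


Linearize each channel (sRGB transfer function): c = v/255; c_lin = c/12.92 if c ≤ 0.04045, else ((c+0.055)/1.055)^2.4
  R: 86/255 ≈ 0.337255 > 0.04045 → ((0.337255+0.055)/1.055)^2.4 ≈ 0.093059
  G: 163/255 ≈ 0.639216 > 0.04045 → ((0.639216+0.055)/1.055)^2.4 ≈ 0.366253
  B: 162/255 ≈ 0.635294 > 0.04045 → ((0.635294+0.055)/1.055)^2.4 ≈ 0.361307
R_lin = 0.093059, G_lin = 0.366253, B_lin = 0.361307
L = 0.2126×R + 0.7152×G + 0.0722×B
L = 0.2126×0.093059 + 0.7152×0.366253 + 0.0722×0.361307
L ≈ 0.307815


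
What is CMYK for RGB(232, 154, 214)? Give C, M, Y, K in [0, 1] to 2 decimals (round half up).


R'=232/255≈0.9098, G'=154/255≈0.6039, B'=214/255≈0.8392
K = 1 - max(R',G',B') = 1 - 232/255 = 23/255 = 0.09019… → 0.09
(1-R'-K)/(1-K) simplifies to (max-R)/max with max = 232:
C = (232-232)/232 = 0/232 = 0 → 0.00
M = (232-154)/232 = 78/232 = 0.33620… → 0.34
Y = (232-214)/232 = 18/232 = 0.07758… → 0.08
= CMYK(0.00, 0.34, 0.08, 0.09)


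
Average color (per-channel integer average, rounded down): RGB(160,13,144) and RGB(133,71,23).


Midpoint: each channel = ⌊(C₁+C₂)/2⌋
R: ⌊(160+133)/2⌋ = 146
G: ⌊(13+71)/2⌋ = 42
B: ⌊(144+23)/2⌋ = 83
= RGB(146, 42, 83)


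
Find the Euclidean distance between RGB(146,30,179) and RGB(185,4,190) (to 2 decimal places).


d = √[(R₁-R₂)² + (G₁-G₂)² + (B₁-B₂)²]
d = √[(146-185)² + (30-4)² + (179-190)²]
d = √[1521 + 676 + 121]
d = √2318
d ≈ 48.15


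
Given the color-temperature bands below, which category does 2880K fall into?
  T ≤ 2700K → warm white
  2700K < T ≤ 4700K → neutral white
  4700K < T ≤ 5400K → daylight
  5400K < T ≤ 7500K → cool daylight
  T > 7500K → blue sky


Temperature: 2880K
2700K < 2880K ≤ 4700K → neutral white
Classification: neutral white


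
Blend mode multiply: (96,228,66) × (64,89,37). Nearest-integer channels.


Multiply: C = A×B/255, rounded to nearest integer
R: 96×64/255 = 6144/255 ≈ 24.094 → 24
G: 228×89/255 = 20292/255 ≈ 79.576 → 80
B: 66×37/255 = 2442/255 ≈ 9.576 → 10
= RGB(24, 80, 10)


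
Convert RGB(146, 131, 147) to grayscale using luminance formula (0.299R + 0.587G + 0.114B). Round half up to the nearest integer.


Gray = 0.299×R + 0.587×G + 0.114×B
Gray = 0.299×146 + 0.587×131 + 0.114×147
Gray = 43.654 + 76.897 + 16.758
Gray = 137.309 → round half up → 137
Gray = 137


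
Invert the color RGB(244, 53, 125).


Invert: (255-R, 255-G, 255-B)
R: 255-244 = 11
G: 255-53 = 202
B: 255-125 = 130
= RGB(11, 202, 130)


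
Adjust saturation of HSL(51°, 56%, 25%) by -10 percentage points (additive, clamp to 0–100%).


Original S = 56%
Adjustment = -10 percentage points
New S = 56 + (-10) = 46
Clamp to [0, 100] → 46
= HSL(51°, 46%, 25%)


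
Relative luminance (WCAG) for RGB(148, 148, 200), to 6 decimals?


Linearize each channel (sRGB transfer function): c = v/255; c_lin = c/12.92 if c ≤ 0.04045, else ((c+0.055)/1.055)^2.4
  R: 148/255 ≈ 0.580392 > 0.04045 → ((0.580392+0.055)/1.055)^2.4 ≈ 0.296138
  G: 148/255 ≈ 0.580392 > 0.04045 → ((0.580392+0.055)/1.055)^2.4 ≈ 0.296138
  B: 200/255 ≈ 0.784314 > 0.04045 → ((0.784314+0.055)/1.055)^2.4 ≈ 0.577580
R_lin = 0.296138, G_lin = 0.296138, B_lin = 0.577580
L = 0.2126×R + 0.7152×G + 0.0722×B
L = 0.2126×0.296138 + 0.7152×0.296138 + 0.0722×0.577580
L ≈ 0.316458


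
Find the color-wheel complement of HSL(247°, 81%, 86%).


Complement = opposite side of color wheel = hue + 180°
H' = (247 + 180) mod 360 = 67°
S and L unchanged.
= HSL(67°, 81%, 86%)


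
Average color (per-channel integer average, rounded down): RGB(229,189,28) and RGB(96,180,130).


Midpoint: each channel = ⌊(C₁+C₂)/2⌋
R: ⌊(229+96)/2⌋ = 162
G: ⌊(189+180)/2⌋ = 184
B: ⌊(28+130)/2⌋ = 79
= RGB(162, 184, 79)


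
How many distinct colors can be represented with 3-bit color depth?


Colors = 2^bits = 2^3
= 8 colors


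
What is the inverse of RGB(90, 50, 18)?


Invert: (255-R, 255-G, 255-B)
R: 255-90 = 165
G: 255-50 = 205
B: 255-18 = 237
= RGB(165, 205, 237)


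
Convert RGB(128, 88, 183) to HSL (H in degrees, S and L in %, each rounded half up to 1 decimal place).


Normalize: R'=128/255≈0.5020, G'=88/255≈0.3451, B'=183/255≈0.7176
Max=183/255, Min=88/255, Δ=Max-Min=95/255
L = (Max+Min)/2 = (183+88)/510 = 271/510 = 0.53137… → L = 53.1%
L > 0.5 → S = Δ/(2-Max-Min) = 95/(510-183-88) = 95/239 = 0.39748… → S = 39.7%
(the 1/255 factors cancel in S and H, so raw channel differences can be used)
Max is B' → H = 60 × ((R-G)/Δ + 4) = 60 × ((128-88)/95 + 4)
  40/95 + 4 = 0.4210… + 4 = 4.4210…
  H = 60 × 4.4210… = 265.263…° → H = 265.3°
= HSL(265.3°, 39.7%, 53.1%)


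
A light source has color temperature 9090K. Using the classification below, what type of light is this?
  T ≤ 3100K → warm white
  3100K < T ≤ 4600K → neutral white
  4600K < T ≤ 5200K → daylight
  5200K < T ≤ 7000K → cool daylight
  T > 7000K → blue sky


Temperature: 9090K
9090K > 7000K → blue sky
Classification: blue sky


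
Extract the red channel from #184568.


Color: #184568
R = 18 = 24
G = 45 = 69
B = 68 = 104
Red = 24


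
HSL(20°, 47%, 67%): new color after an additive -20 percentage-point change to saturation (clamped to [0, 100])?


Original S = 47%
Adjustment = -20 percentage points
New S = 47 + (-20) = 27
Clamp to [0, 100] → 27
= HSL(20°, 27%, 67%)
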